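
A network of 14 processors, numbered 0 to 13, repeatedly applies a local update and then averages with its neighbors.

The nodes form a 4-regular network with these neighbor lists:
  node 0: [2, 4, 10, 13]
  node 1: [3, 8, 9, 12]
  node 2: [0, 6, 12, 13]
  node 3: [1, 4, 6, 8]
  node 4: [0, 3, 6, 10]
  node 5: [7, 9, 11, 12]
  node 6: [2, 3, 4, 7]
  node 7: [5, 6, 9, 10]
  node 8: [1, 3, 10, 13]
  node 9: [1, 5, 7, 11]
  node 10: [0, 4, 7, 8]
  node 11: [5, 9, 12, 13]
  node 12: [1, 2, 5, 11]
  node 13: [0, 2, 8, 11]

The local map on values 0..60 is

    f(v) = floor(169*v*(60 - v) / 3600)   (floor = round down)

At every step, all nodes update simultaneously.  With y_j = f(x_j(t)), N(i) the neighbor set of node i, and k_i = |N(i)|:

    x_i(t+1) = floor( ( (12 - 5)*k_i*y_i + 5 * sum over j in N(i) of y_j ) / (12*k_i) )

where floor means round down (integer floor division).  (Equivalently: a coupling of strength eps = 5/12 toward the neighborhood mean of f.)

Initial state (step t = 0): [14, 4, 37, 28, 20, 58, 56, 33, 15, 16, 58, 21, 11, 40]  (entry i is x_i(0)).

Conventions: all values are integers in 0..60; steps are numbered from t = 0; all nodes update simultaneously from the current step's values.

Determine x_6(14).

Answer: x_6(14) = 39

Derivation:
t=0: [14, 4, 37, 28, 20, 58, 56, 33, 15, 16, 58, 21, 11, 40]
t=1: [29, 19, 33, 33, 30, 17, 22, 29, 27, 29, 17, 32, 24, 35]
t=2: [40, 38, 40, 40, 40, 37, 40, 40, 39, 40, 37, 40, 39, 41]
t=3: [37, 38, 37, 37, 37, 38, 37, 37, 37, 37, 38, 37, 38, 36]
t=4: [39, 39, 39, 39, 39, 39, 39, 39, 39, 39, 39, 39, 39, 39]
t=5: [38, 38, 38, 38, 38, 38, 38, 38, 38, 38, 38, 38, 38, 38]
t=6: [39, 39, 39, 39, 39, 39, 39, 39, 39, 39, 39, 39, 39, 39]
t=7: [38, 38, 38, 38, 38, 38, 38, 38, 38, 38, 38, 38, 38, 38]
t=8: [39, 39, 39, 39, 39, 39, 39, 39, 39, 39, 39, 39, 39, 39]
t=9: [38, 38, 38, 38, 38, 38, 38, 38, 38, 38, 38, 38, 38, 38]
t=10: [39, 39, 39, 39, 39, 39, 39, 39, 39, 39, 39, 39, 39, 39]
t=11: [38, 38, 38, 38, 38, 38, 38, 38, 38, 38, 38, 38, 38, 38]
t=12: [39, 39, 39, 39, 39, 39, 39, 39, 39, 39, 39, 39, 39, 39]
t=13: [38, 38, 38, 38, 38, 38, 38, 38, 38, 38, 38, 38, 38, 38]
t=14: [39, 39, 39, 39, 39, 39, 39, 39, 39, 39, 39, 39, 39, 39]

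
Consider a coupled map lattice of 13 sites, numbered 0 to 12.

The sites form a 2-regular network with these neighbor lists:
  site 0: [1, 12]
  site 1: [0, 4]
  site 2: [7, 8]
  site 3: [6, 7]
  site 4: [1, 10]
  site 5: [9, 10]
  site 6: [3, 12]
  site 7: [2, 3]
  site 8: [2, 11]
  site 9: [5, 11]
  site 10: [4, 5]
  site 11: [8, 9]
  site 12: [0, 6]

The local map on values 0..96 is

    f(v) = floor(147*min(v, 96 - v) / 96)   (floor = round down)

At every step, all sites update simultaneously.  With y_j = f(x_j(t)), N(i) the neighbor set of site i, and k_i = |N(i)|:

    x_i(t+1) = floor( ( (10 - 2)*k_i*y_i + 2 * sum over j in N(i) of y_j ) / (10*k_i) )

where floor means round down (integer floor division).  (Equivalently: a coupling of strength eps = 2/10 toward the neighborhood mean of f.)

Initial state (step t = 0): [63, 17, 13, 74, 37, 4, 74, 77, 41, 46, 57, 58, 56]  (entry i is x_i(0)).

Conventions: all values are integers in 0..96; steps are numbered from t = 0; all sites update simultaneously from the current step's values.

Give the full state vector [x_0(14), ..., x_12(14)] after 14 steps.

Answer: [71, 71, 59, 49, 71, 64, 51, 51, 59, 44, 70, 49, 68]

Derivation:
t=0: [63, 17, 13, 74, 37, 4, 74, 77, 41, 46, 57, 58, 56]
t=1: [48, 31, 24, 32, 53, 17, 35, 28, 57, 62, 53, 59, 57]
t=2: [69, 51, 38, 48, 63, 32, 53, 42, 56, 49, 61, 55, 59]
t=3: [45, 63, 58, 71, 52, 51, 64, 64, 60, 67, 52, 62, 55]
t=4: [65, 53, 56, 40, 65, 65, 49, 48, 55, 47, 67, 51, 61]
t=5: [49, 61, 62, 63, 48, 49, 68, 70, 62, 68, 44, 67, 54]
t=6: [68, 56, 50, 48, 70, 67, 45, 41, 51, 45, 68, 44, 62]
t=7: [44, 56, 69, 71, 41, 46, 66, 63, 68, 65, 41, 67, 52]
t=8: [66, 61, 42, 39, 61, 66, 46, 47, 42, 49, 62, 44, 64]
t=9: [46, 52, 64, 61, 52, 48, 66, 69, 64, 68, 51, 67, 50]
t=10: [69, 67, 48, 51, 67, 69, 48, 43, 48, 45, 68, 44, 67]
t=11: [41, 43, 72, 68, 43, 43, 69, 66, 72, 65, 42, 67, 46]
t=12: [63, 64, 36, 42, 64, 63, 44, 43, 36, 48, 64, 43, 66]
t=13: [49, 49, 56, 64, 49, 52, 64, 63, 56, 69, 49, 64, 47]
t=14: [71, 71, 59, 49, 71, 64, 51, 51, 59, 44, 70, 49, 68]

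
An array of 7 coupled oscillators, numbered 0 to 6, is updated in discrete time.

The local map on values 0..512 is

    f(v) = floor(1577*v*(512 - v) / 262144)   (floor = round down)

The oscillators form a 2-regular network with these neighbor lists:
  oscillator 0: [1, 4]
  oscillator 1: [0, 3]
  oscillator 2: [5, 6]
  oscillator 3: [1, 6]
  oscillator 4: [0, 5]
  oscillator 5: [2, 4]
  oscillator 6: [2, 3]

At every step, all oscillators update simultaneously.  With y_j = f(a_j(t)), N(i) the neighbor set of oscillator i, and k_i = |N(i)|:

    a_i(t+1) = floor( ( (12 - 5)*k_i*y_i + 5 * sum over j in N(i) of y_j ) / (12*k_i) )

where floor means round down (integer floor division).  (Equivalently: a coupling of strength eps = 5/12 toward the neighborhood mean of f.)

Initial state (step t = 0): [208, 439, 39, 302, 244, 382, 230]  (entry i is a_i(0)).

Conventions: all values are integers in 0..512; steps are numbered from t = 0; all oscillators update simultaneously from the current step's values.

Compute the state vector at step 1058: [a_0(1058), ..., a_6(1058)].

Answer: [385, 385, 385, 385, 385, 385, 385]
Key observation: The state at step 28, [385, 385, 385, 385, 385, 385, 385], reappears at step 30: the system is in a cycle of period 2 from step 28 on.  Therefore the state at step 1058 equals the state at step 28 + ((1058 - 28) mod 2) = 28, which is [385, 385, 385, 385, 385, 385, 385].

Derivation:
t=0: [208, 439, 39, 302, 244, 382, 230]
t=1: [343, 270, 207, 343, 370, 278, 329]
t=2: [350, 374, 377, 360, 338, 372, 362]
t=3: [337, 320, 311, 324, 342, 319, 322]
t=4: [356, 365, 373, 367, 354, 366, 369]
t=5: [331, 324, 314, 319, 332, 322, 316]
t=6: [361, 365, 372, 369, 361, 367, 372]
t=7: [325, 322, 314, 317, 325, 320, 313]
t=8: [365, 368, 372, 371, 365, 369, 373]
t=9: [321, 318, 313, 314, 320, 317, 312]
t=10: [368, 371, 373, 373, 369, 371, 374]
t=11: [316, 314, 311, 311, 316, 314, 310]
t=12: [372, 374, 375, 375, 372, 374, 376]
t=13: [312, 310, 308, 308, 312, 310, 307]
t=14: [375, 376, 377, 377, 375, 376, 377]
t=15: [308, 307, 306, 306, 308, 307, 306]
t=16: [377, 378, 378, 378, 377, 378, 379]
t=17: [305, 304, 303, 303, 305, 304, 303]
t=18: [379, 379, 380, 380, 379, 379, 380]
t=19: [303, 302, 301, 301, 303, 302, 301]
t=20: [380, 381, 381, 381, 380, 381, 382]
t=21: [300, 300, 299, 299, 300, 300, 298]
t=22: [382, 382, 382, 382, 382, 382, 383]
t=23: [298, 298, 297, 297, 298, 298, 297]
t=24: [383, 383, 383, 383, 383, 383, 384]
t=25: [297, 297, 296, 296, 297, 297, 295]
t=26: [384, 384, 384, 384, 384, 384, 384]
t=27: [295, 295, 295, 295, 295, 295, 295]
t=28: [385, 385, 385, 385, 385, 385, 385]
t=29: [294, 294, 294, 294, 294, 294, 294]
t=30: [385, 385, 385, 385, 385, 385, 385]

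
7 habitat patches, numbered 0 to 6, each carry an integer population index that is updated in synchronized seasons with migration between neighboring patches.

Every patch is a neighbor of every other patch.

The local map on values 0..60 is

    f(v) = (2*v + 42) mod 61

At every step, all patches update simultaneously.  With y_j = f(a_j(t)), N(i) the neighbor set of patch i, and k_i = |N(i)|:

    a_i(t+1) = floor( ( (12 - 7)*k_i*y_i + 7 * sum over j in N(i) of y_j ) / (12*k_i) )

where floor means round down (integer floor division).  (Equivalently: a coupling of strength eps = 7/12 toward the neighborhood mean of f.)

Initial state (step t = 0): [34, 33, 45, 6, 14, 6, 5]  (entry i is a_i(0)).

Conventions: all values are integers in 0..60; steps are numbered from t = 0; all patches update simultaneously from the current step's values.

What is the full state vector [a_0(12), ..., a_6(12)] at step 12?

Answer: [12, 12, 17, 12, 17, 12, 12]

Derivation:
t=0: [34, 33, 45, 6, 14, 6, 5]
t=1: [42, 41, 29, 43, 29, 43, 43]
t=2: [11, 10, 22, 11, 22, 11, 11]
t=3: [7, 6, 14, 7, 14, 7, 7]
t=4: [46, 46, 31, 46, 31, 46, 46]
t=5: [18, 18, 27, 18, 27, 18, 18]
t=6: [20, 20, 26, 20, 26, 20, 20]
t=7: [23, 23, 27, 23, 27, 23, 23]
t=8: [28, 28, 31, 28, 31, 28, 28]
t=9: [38, 38, 40, 38, 40, 38, 38]
t=10: [45, 45, 27, 45, 27, 45, 45]
t=11: [14, 14, 22, 14, 22, 14, 14]
t=12: [12, 12, 17, 12, 17, 12, 12]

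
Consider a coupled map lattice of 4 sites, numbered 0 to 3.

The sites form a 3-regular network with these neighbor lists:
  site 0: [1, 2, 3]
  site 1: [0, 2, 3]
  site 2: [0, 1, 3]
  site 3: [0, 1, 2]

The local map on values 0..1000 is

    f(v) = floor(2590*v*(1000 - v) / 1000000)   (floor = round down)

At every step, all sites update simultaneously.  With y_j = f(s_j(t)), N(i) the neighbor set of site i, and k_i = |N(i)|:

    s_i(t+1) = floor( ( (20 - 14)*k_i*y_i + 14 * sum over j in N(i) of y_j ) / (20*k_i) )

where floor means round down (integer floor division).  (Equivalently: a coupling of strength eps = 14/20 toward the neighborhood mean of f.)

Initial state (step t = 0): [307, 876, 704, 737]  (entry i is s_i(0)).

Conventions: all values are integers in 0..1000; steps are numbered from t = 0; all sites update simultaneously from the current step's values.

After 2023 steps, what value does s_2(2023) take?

Answer: s_2(2023) = 613
Key observation: The state at step 9, [613, 613, 613, 613], reappears at step 11: the system is in a cycle of period 2 from step 9 on.  Therefore the state at step 2023 equals the state at step 9 + ((2023 - 9) mod 2) = 9, which is [613, 613, 613, 613].

Derivation:
t=0: [307, 876, 704, 737]
t=1: [473, 455, 472, 470]
t=2: [644, 644, 644, 644]
t=3: [593, 593, 593, 593]
t=4: [625, 625, 625, 625]
t=5: [607, 607, 607, 607]
t=6: [617, 617, 617, 617]
t=7: [612, 612, 612, 612]
t=8: [615, 615, 615, 615]
t=9: [613, 613, 613, 613]
t=10: [614, 614, 614, 614]
t=11: [613, 613, 613, 613]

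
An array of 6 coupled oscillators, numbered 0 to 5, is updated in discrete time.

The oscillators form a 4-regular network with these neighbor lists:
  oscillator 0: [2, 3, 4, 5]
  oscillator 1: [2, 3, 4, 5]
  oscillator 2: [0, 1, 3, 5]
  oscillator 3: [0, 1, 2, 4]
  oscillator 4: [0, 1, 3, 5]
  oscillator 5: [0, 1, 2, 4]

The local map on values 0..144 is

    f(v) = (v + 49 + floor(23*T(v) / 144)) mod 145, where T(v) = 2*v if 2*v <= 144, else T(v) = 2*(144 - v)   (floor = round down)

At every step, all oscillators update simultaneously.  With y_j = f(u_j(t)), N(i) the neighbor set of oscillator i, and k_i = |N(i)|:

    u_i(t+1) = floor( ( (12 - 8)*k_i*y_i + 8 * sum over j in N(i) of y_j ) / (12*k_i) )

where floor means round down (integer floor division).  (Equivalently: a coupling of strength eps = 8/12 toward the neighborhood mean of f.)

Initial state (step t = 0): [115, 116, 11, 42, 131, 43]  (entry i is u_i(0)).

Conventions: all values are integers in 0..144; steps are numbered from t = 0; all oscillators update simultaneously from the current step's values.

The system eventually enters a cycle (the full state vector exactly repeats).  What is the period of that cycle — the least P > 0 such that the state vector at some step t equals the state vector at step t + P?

Answer: 17
Key observation: The state at step 8, [43, 43, 43, 43, 43, 43], reappears at step 25 — and no state repeats earlier — so the cycle the system enters has period 17.

Derivation:
t=0: [115, 116, 11, 42, 131, 43]
t=1: [61, 61, 65, 61, 57, 61]
t=2: [129, 129, 130, 129, 127, 129]
t=3: [37, 37, 37, 37, 36, 37]
t=4: [96, 96, 97, 96, 96, 96]
t=5: [15, 15, 15, 15, 15, 15]
t=6: [68, 68, 68, 68, 68, 68]
t=7: [138, 138, 138, 138, 138, 138]
t=8: [43, 43, 43, 43, 43, 43]
t=9: [105, 105, 105, 105, 105, 105]
t=10: [21, 21, 21, 21, 21, 21]
t=11: [76, 76, 76, 76, 76, 76]
t=12: [1, 1, 1, 1, 1, 1]
t=13: [50, 50, 50, 50, 50, 50]
t=14: [114, 114, 114, 114, 114, 114]
t=15: [27, 27, 27, 27, 27, 27]
t=16: [84, 84, 84, 84, 84, 84]
t=17: [7, 7, 7, 7, 7, 7]
t=18: [58, 58, 58, 58, 58, 58]
t=19: [125, 125, 125, 125, 125, 125]
t=20: [35, 35, 35, 35, 35, 35]
t=21: [95, 95, 95, 95, 95, 95]
t=22: [14, 14, 14, 14, 14, 14]
t=23: [67, 67, 67, 67, 67, 67]
t=24: [137, 137, 137, 137, 137, 137]
t=25: [43, 43, 43, 43, 43, 43]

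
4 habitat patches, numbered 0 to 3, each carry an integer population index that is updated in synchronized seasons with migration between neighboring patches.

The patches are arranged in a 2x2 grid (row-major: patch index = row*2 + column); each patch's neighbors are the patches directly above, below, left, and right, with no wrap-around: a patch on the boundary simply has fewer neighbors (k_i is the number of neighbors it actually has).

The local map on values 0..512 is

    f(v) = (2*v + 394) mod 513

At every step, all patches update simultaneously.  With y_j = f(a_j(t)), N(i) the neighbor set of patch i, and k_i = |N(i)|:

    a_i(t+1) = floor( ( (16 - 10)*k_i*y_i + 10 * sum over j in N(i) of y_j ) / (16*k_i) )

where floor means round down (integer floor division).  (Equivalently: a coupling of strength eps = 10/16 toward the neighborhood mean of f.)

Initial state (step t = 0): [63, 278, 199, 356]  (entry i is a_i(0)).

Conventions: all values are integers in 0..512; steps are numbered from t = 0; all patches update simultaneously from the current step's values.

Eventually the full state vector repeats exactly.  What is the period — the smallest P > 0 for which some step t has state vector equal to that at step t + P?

Simulating step by step:
t=0: [63, 278, 199, 356]
t=1: [226, 191, 131, 253]
t=2: [251, 323, 278, 272]
t=3: [284, 257, 416, 300]
t=4: [354, 438, 365, 366]
t=5: [135, 146, 91, 144]
t=6: [130, 164, 123, 137]
t=7: [157, 170, 140, 163]
t=8: [192, 208, 186, 197]
t=9: [271, 280, 263, 275]
t=10: [423, 432, 419, 426]
t=11: [217, 222, 212, 219]
t=12: [315, 320, 312, 316]
t=13: [351, 162, 349, 160]
t=14: [110, 161, 109, 160]
t=15: [132, 170, 131, 169]
t=16: [168, 196, 167, 195]
t=17: [233, 254, 233, 254]
t=18: [360, 375, 360, 375]
t=19: [97, 108, 97, 108]
t=20: [81, 90, 81, 90]
t=21: [48, 55, 48, 55]
t=22: [494, 499, 494, 499]
t=23: [359, 362, 359, 362]
t=24: [87, 90, 87, 90]
t=25: [56, 59, 56, 59]
t=26: [507, 510, 507, 510]
t=27: [383, 386, 383, 386]
t=28: [135, 138, 135, 138]
t=29: [152, 155, 152, 155]
t=30: [186, 189, 186, 189]
t=31: [254, 257, 254, 257]
t=32: [390, 393, 390, 393]
t=33: [149, 152, 149, 152]
t=34: [180, 183, 180, 183]
t=35: [242, 245, 242, 245]
t=36: [366, 369, 366, 369]
t=37: [101, 104, 101, 104]
t=38: [84, 87, 84, 87]
t=39: [50, 53, 50, 53]
t=40: [495, 498, 495, 498]
t=41: [359, 362, 359, 362]

Answer: 18
Key observation: The state at step 23, [359, 362, 359, 362], reappears at step 41 — and no state repeats earlier — so the cycle the system enters has period 18.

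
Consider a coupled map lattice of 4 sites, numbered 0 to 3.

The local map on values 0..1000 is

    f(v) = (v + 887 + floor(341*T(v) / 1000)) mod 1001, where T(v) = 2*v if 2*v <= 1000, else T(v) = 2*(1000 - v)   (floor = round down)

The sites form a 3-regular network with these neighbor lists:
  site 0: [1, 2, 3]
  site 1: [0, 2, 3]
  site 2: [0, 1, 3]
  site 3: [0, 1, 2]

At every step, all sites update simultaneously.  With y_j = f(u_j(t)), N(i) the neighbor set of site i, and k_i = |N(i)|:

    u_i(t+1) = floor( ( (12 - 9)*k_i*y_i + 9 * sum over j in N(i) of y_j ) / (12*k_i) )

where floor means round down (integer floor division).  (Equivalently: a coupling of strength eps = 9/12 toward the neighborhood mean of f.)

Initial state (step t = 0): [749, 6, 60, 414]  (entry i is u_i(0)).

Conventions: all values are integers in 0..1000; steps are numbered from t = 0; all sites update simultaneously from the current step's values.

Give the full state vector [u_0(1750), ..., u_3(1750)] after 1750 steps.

Simulating step by step:
t=0: [749, 6, 60, 414]
t=1: [818, 818, 818, 818]
t=2: [828, 828, 828, 828]
t=3: [831, 831, 831, 831]
t=4: [832, 832, 832, 832]
t=5: [832, 832, 832, 832]

Answer: [832, 832, 832, 832]
Key observation: The state at step 4, [832, 832, 832, 832], reappears at step 5: the system is in a cycle of period 1 from step 4 on.  Therefore the state at step 1750 equals the state at step 4 + ((1750 - 4) mod 1) = 4, which is [832, 832, 832, 832].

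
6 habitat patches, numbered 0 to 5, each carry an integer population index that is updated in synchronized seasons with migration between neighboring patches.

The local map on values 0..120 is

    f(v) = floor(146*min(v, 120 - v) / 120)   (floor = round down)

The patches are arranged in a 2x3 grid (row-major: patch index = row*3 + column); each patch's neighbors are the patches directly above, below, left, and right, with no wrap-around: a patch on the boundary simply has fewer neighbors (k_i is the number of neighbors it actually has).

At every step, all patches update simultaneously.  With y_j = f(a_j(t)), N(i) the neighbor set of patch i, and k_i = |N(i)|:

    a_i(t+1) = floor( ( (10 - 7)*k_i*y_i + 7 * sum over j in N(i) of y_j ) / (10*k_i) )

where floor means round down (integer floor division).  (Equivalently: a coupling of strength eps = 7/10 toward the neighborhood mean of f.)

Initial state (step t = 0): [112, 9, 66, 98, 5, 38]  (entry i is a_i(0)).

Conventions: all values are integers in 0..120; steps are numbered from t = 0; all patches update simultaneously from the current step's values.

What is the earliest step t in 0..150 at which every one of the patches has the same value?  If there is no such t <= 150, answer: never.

Simulating step by step:
t=0: [112, 9, 66, 98, 5, 38]  (not all equal)
t=1: [15, 21, 39, 13, 20, 38]  (not all equal)
t=2: [19, 28, 38, 19, 27, 38]  (not all equal)
t=3: [26, 33, 41, 26, 33, 41]  (not all equal)
t=4: [34, 40, 45, 34, 40, 45]  (not all equal)
t=5: [43, 47, 51, 43, 47, 51]  (not all equal)
t=6: [53, 57, 60, 53, 57, 60]  (not all equal)
t=7: [65, 68, 71, 65, 68, 71]  (not all equal)
t=8: [64, 62, 60, 64, 62, 60]  (not all equal)
t=9: [68, 70, 71, 68, 70, 71]  (not all equal)
t=10: [61, 60, 59, 61, 60, 59]  (not all equal)
t=11: [71, 72, 71, 71, 72, 71]  (not all equal)
t=12: [58, 58, 58, 58, 58, 58]  (all equal)

Answer: 12
Key observation: Synchronization is absorbing here: once all patches are equal they stay equal, and step 12 is the first all-equal step.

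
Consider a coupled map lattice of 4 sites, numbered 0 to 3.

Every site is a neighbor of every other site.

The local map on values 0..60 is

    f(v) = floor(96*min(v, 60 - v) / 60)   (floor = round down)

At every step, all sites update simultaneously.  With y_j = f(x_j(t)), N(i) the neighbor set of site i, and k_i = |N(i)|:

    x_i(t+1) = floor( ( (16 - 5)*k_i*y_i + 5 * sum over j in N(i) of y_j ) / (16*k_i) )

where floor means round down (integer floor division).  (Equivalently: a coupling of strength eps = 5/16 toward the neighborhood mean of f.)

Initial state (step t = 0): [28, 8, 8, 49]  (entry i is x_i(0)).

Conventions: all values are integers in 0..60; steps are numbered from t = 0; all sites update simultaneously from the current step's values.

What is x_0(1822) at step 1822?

Answer: x_0(1822) = 43
Key observation: The state at step 8, [43, 43, 43, 41], reappears at step 14: the system is in a cycle of period 6 from step 8 on.  Therefore the state at step 1822 equals the state at step 8 + ((1822 - 8) mod 6) = 10, which is [43, 43, 43, 45].

Derivation:
t=0: [28, 8, 8, 49]
t=1: [34, 15, 15, 18]
t=2: [36, 26, 26, 28]
t=3: [39, 41, 41, 42]
t=4: [31, 30, 30, 28]
t=5: [46, 47, 47, 45]
t=6: [21, 20, 20, 22]
t=7: [33, 32, 32, 34]
t=8: [43, 43, 43, 41]
t=9: [27, 27, 27, 29]
t=10: [43, 43, 43, 45]
t=11: [26, 26, 26, 24]
t=12: [40, 40, 40, 38]
t=13: [32, 32, 32, 34]
t=14: [43, 43, 43, 41]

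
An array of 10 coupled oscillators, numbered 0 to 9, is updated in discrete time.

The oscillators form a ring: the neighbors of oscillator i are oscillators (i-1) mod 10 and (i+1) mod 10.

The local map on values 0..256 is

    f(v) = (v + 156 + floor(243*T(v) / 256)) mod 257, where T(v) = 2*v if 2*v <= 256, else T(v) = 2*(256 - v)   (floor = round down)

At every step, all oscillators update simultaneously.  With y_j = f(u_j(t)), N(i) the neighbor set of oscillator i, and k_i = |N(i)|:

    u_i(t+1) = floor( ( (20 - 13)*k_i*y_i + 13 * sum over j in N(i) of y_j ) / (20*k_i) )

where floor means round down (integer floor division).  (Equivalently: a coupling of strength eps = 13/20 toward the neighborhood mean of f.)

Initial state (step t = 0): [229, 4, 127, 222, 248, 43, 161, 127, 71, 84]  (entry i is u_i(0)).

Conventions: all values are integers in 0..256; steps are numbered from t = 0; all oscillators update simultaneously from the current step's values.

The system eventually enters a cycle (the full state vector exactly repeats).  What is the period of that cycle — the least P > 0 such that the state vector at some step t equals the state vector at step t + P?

Answer: 2
Key observation: The state at step 20, [199, 199, 199, 199, 199, 199, 199, 199, 199, 199], reappears at step 22 — and no state repeats earlier — so the cycle the system enters has period 2.

Derivation:
t=0: [229, 4, 127, 222, 248, 43, 161, 127, 71, 84]
t=1: [163, 119, 117, 120, 124, 138, 94, 115, 85, 141]
t=2: [162, 239, 242, 163, 81, 57, 136, 183, 126, 124]
t=3: [139, 191, 191, 180, 144, 67, 94, 80, 74, 80]
t=4: [112, 144, 216, 230, 191, 171, 132, 137, 124, 83]
t=5: [206, 223, 207, 193, 207, 153, 79, 4, 46, 121]
t=6: [210, 193, 198, 203, 218, 192, 179, 110, 146, 162]
t=7: [214, 204, 206, 199, 200, 208, 217, 230, 236, 229]
t=8: [190, 197, 201, 203, 203, 197, 188, 179, 176, 180]
t=9: [214, 208, 204, 202, 203, 208, 216, 222, 224, 221]
t=10: [192, 197, 200, 202, 201, 196, 190, 185, 184, 186]
t=11: [212, 208, 205, 203, 204, 208, 213, 217, 218, 216]
t=12: [194, 197, 200, 201, 200, 197, 193, 190, 189, 190]
t=13: [210, 207, 205, 204, 205, 208, 211, 213, 214, 213]
t=14: [196, 198, 200, 200, 199, 197, 195, 193, 192, 193]
t=15: [208, 206, 205, 205, 206, 207, 209, 210, 211, 210]
t=16: [197, 199, 199, 199, 199, 198, 197, 196, 195, 196]
t=17: [207, 206, 206, 206, 206, 207, 207, 208, 208, 208]
t=18: [198, 199, 199, 199, 199, 199, 198, 198, 198, 198]
t=19: [206, 206, 206, 206, 206, 206, 206, 207, 207, 207]
t=20: [199, 199, 199, 199, 199, 199, 199, 199, 199, 199]
t=21: [206, 206, 206, 206, 206, 206, 206, 206, 206, 206]
t=22: [199, 199, 199, 199, 199, 199, 199, 199, 199, 199]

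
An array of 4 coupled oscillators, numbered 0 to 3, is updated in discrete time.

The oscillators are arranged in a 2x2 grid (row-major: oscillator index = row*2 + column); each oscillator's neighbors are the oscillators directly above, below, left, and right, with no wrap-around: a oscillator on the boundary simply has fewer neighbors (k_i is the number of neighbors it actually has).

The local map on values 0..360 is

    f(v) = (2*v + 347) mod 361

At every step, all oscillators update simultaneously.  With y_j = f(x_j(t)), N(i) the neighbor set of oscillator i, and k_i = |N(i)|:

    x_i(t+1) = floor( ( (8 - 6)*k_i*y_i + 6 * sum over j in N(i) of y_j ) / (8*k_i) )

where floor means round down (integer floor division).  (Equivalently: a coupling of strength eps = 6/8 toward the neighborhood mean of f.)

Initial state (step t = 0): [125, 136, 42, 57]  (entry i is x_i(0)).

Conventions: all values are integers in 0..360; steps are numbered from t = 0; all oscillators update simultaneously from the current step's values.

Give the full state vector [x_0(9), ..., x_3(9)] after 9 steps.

Answer: [143, 146, 130, 130]

Derivation:
t=0: [125, 136, 42, 57]
t=1: [182, 190, 143, 148]
t=2: [191, 238, 305, 174]
t=3: [127, 153, 186, 209]
t=4: [303, 179, 195, 254]
t=5: [192, 222, 140, 167]
t=6: [127, 140, 189, 205]
t=7: [160, 169, 103, 109]
t=8: [270, 272, 239, 244]
t=9: [143, 146, 130, 130]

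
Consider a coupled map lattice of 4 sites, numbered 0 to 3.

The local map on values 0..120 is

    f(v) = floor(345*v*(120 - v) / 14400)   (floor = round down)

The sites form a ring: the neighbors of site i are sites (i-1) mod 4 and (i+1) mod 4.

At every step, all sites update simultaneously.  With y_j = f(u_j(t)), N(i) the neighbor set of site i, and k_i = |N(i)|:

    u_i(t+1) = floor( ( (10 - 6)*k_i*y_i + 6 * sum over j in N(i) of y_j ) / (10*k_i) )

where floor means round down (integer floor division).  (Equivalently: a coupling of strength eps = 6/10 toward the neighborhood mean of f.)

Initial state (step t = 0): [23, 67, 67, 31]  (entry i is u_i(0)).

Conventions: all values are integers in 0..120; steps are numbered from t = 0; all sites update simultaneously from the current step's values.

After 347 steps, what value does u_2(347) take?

Answer: u_2(347) = 76
Key observation: The state at step 4, [80, 80, 80, 80], reappears at step 6: the system is in a cycle of period 2 from step 4 on.  Therefore the state at step 347 equals the state at step 4 + ((347 - 4) mod 2) = 5, which is [76, 76, 76, 76].

Derivation:
t=0: [23, 67, 67, 31]
t=1: [66, 75, 79, 67]
t=2: [83, 80, 80, 82]
t=3: [74, 75, 75, 74]
t=4: [80, 80, 80, 80]
t=5: [76, 76, 76, 76]
t=6: [80, 80, 80, 80]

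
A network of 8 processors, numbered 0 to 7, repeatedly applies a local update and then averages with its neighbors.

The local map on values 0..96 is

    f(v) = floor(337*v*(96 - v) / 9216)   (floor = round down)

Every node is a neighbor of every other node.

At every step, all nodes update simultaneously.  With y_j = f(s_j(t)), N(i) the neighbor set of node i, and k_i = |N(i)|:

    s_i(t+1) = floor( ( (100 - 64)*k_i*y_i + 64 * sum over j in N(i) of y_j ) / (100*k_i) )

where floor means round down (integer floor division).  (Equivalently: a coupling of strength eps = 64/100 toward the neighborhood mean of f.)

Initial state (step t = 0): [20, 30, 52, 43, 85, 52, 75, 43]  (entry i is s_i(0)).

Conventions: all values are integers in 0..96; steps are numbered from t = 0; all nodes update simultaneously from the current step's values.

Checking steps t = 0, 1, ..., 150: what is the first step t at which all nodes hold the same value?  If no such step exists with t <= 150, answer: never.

Simulating step by step:
t=0: [20, 30, 52, 43, 85, 52, 75, 43]  (not all equal)
t=1: [65, 69, 72, 72, 59, 72, 65, 72]  (not all equal)
t=2: [69, 68, 66, 66, 71, 66, 69, 66]  (not all equal)
t=3: [69, 69, 70, 70, 68, 70, 69, 70]  (not all equal)
t=4: [67, 67, 66, 66, 67, 66, 67, 66]  (not all equal)
t=5: [71, 71, 71, 71, 71, 71, 71, 71]  (all equal)

Answer: 5
Key observation: Synchronization is absorbing here: once all nodes are equal they stay equal, and step 5 is the first all-equal step.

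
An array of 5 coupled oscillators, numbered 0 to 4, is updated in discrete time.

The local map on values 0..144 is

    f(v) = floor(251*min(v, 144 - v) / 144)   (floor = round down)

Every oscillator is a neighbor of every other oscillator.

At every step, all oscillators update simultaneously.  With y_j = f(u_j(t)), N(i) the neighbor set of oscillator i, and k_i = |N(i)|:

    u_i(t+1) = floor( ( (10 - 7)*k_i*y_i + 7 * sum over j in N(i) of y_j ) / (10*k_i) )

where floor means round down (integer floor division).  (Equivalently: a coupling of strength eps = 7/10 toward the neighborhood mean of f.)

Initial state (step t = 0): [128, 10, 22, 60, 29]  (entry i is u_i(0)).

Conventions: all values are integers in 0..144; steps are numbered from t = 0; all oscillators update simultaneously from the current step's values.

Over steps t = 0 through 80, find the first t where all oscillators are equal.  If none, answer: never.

Answer: 4
Key observation: Synchronization is absorbing here: once all oscillators are equal they stay equal, and step 4 is the first all-equal step.

Derivation:
t=0: [128, 10, 22, 60, 29]  (not all equal)
t=1: [44, 43, 46, 54, 47]  (not all equal)
t=2: [80, 80, 80, 82, 81]  (not all equal)
t=3: [110, 110, 110, 109, 109]  (not all equal)
t=4: [59, 59, 59, 59, 59]  (all equal)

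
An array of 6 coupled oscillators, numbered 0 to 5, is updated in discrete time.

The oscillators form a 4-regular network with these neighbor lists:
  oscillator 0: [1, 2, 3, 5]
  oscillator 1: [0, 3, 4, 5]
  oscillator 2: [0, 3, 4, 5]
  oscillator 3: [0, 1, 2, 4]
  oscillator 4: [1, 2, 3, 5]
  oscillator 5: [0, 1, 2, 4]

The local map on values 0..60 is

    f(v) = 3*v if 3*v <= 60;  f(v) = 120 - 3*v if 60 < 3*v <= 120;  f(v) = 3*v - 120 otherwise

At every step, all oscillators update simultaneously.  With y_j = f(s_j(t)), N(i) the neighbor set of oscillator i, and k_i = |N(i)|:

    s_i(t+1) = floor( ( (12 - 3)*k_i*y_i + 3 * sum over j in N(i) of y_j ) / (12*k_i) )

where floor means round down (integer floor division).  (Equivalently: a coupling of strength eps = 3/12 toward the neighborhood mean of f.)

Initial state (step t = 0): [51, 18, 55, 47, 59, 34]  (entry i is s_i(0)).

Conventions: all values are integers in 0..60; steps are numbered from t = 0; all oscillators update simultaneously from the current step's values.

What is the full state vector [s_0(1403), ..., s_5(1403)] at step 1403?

Answer: [33, 35, 35, 33, 33, 33]
Key observation: The state at step 27, [29, 12, 12, 29, 29, 29], reappears at step 32: the system is in a cycle of period 5 from step 27 on.  Therefore the state at step 1403 equals the state at step 27 + ((1403 - 27) mod 5) = 28, which is [33, 35, 35, 33, 33, 33].

Derivation:
t=0: [51, 18, 55, 47, 59, 34]
t=1: [33, 48, 41, 27, 51, 25]
t=2: [22, 26, 10, 34, 31, 38]
t=3: [46, 38, 29, 23, 26, 14]
t=4: [21, 14, 34, 44, 39, 37]
t=5: [47, 36, 18, 16, 7, 14]
t=6: [25, 17, 48, 42, 25, 38]
t=7: [39, 44, 24, 14, 39, 14]
t=8: [11, 14, 41, 35, 11, 35]
t=9: [29, 37, 8, 18, 29, 18]
t=10: [33, 17, 28, 46, 33, 46]
t=11: [23, 43, 31, 21, 23, 21]
t=12: [47, 20, 33, 51, 47, 51]
t=13: [24, 51, 22, 32, 24, 32]
t=14: [44, 33, 49, 29, 44, 29]
t=15: [16, 21, 25, 29, 16, 29]
t=16: [46, 52, 43, 37, 46, 37]
t=17: [17, 30, 10, 11, 17, 11]
t=18: [46, 33, 33, 34, 46, 34]
t=19: [18, 20, 20, 18, 18, 18]
t=20: [54, 58, 58, 54, 54, 54]
t=21: [43, 51, 51, 43, 43, 43]
t=22: [12, 27, 27, 12, 12, 12]
t=23: [36, 38, 38, 36, 36, 36]
t=24: [11, 7, 7, 11, 11, 11]
t=25: [31, 24, 24, 31, 31, 31]
t=26: [29, 42, 42, 29, 29, 29]
t=27: [29, 12, 12, 29, 29, 29]
t=28: [33, 35, 35, 33, 33, 33]
t=29: [20, 16, 16, 20, 20, 20]
t=30: [58, 51, 51, 58, 58, 58]
t=31: [51, 38, 38, 51, 51, 51]
t=32: [29, 12, 12, 29, 29, 29]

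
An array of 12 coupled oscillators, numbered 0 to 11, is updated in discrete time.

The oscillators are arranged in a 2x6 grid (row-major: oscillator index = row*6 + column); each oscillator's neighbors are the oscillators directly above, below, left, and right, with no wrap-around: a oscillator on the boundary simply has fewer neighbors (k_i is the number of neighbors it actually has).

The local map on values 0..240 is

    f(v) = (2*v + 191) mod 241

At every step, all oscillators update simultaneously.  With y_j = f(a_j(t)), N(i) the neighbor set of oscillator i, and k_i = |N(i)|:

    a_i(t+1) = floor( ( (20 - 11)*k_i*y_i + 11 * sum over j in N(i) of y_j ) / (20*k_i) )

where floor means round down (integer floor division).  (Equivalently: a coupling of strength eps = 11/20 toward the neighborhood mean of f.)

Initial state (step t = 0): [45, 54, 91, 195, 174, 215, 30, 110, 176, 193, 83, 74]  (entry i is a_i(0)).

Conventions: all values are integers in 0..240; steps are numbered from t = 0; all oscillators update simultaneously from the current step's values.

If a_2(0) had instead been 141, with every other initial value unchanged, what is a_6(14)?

Answer: a_6(14) = 163
Key observation: This trace re-runs the system from the modified initial state.

Derivation:
t=0: [45, 54, 141, 195, 174, 215, 30, 110, 176, 193, 83, 74]
t=1: [36, 107, 144, 114, 90, 105, 62, 100, 118, 93, 98, 114]
t=2: [75, 148, 203, 172, 147, 156, 80, 145, 179, 154, 147, 164]
t=3: [76, 85, 74, 48, 15, 20, 143, 141, 98, 30, 11, 23]
t=4: [143, 133, 101, 81, 189, 229, 198, 196, 128, 78, 181, 228]
t=5: [194, 186, 166, 113, 103, 144, 139, 142, 158, 119, 97, 139]
t=6: [128, 104, 70, 149, 172, 212, 193, 166, 96, 147, 169, 207]
t=7: [162, 132, 96, 29, 58, 108, 110, 90, 88, 37, 53, 104]
t=8: [120, 152, 127, 46, 71, 136, 121, 152, 110, 45, 70, 132]
t=9: [141, 80, 133, 80, 106, 184, 142, 74, 123, 73, 103, 182]
t=10: [199, 149, 173, 136, 135, 99, 196, 143, 163, 127, 130, 96]
t=11: [77, 76, 73, 187, 205, 166, 139, 132, 106, 177, 198, 162]
t=12: [137, 121, 106, 88, 95, 60, 190, 186, 141, 92, 86, 55]
t=13: [178, 172, 173, 136, 121, 86, 123, 130, 173, 148, 116, 79]
t=14: [97, 84, 85, 146, 182, 137, 163, 150, 74, 86, 137, 132]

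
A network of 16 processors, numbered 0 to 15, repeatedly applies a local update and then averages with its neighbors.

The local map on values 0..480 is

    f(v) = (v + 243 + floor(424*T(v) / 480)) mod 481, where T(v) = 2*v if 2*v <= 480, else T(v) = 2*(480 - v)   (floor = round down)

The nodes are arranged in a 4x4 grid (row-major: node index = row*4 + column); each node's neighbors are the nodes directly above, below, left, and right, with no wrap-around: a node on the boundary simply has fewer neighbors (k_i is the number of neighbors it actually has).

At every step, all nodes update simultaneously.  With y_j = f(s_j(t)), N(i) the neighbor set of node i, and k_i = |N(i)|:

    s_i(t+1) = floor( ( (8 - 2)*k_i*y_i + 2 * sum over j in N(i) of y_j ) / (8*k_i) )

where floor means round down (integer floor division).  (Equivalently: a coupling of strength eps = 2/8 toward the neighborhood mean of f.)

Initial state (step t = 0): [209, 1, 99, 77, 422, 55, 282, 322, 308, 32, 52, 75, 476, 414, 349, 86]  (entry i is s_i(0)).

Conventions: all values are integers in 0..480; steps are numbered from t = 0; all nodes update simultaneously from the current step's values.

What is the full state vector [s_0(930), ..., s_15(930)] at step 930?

Answer: [346, 346, 345, 345, 346, 345, 345, 345, 346, 345, 345, 344, 345, 345, 344, 344]
Key observation: The state at step 17, [344, 344, 344, 345, 344, 344, 345, 345, 344, 344, 345, 345, 344, 345, 345, 346], reappears at step 19: the system is in a cycle of period 2 from step 17 on.  Therefore the state at step 930 equals the state at step 17 + ((930 - 17) mod 2) = 18, which is [346, 346, 345, 345, 346, 345, 345, 345, 346, 345, 345, 344, 345, 345, 344, 344].

Derivation:
t=0: [209, 1, 99, 77, 422, 55, 282, 322, 308, 32, 52, 75, 476, 414, 349, 86]
t=1: [321, 247, 117, 391, 306, 374, 368, 380, 351, 338, 384, 439, 266, 295, 353, 459]
t=2: [371, 379, 151, 282, 366, 334, 310, 314, 349, 347, 316, 279, 394, 378, 333, 270]
t=3: [324, 310, 224, 363, 331, 349, 358, 373, 338, 343, 366, 391, 313, 323, 356, 396]
t=4: [361, 369, 372, 336, 354, 344, 337, 324, 351, 346, 329, 312, 366, 359, 335, 310]
t=5: [332, 328, 328, 349, 338, 344, 350, 360, 339, 344, 356, 368, 331, 336, 353, 369]
t=6: [354, 356, 355, 343, 350, 346, 341, 334, 350, 346, 337, 328, 354, 350, 338, 328]
t=7: [338, 337, 338, 346, 341, 343, 347, 352, 341, 344, 350, 357, 338, 341, 350, 357]
t=8: [349, 350, 349, 344, 348, 347, 343, 340, 348, 346, 341, 336, 349, 347, 341, 336]
t=9: [342, 341, 342, 345, 342, 343, 346, 348, 343, 344, 347, 351, 342, 343, 347, 351]
t=10: [347, 347, 346, 345, 347, 346, 344, 343, 346, 346, 343, 340, 347, 346, 343, 340]
t=11: [343, 343, 344, 345, 343, 344, 345, 346, 343, 344, 346, 348, 343, 344, 346, 348]
t=12: [347, 346, 345, 345, 346, 346, 345, 344, 346, 345, 344, 343, 346, 345, 344, 343]
t=13: [343, 344, 344, 345, 343, 344, 345, 345, 344, 344, 345, 346, 344, 345, 346, 346]
t=14: [346, 346, 345, 345, 346, 346, 345, 344, 346, 345, 344, 344, 345, 345, 344, 344]
t=15: [344, 344, 344, 345, 344, 344, 345, 345, 344, 344, 345, 346, 344, 345, 345, 346]
t=16: [346, 346, 345, 345, 346, 345, 345, 344, 346, 345, 345, 344, 345, 345, 344, 344]
t=17: [344, 344, 344, 345, 344, 344, 345, 345, 344, 344, 345, 345, 344, 345, 345, 346]
t=18: [346, 346, 345, 345, 346, 345, 345, 345, 346, 345, 345, 344, 345, 345, 344, 344]
t=19: [344, 344, 344, 345, 344, 344, 345, 345, 344, 344, 345, 345, 344, 345, 345, 346]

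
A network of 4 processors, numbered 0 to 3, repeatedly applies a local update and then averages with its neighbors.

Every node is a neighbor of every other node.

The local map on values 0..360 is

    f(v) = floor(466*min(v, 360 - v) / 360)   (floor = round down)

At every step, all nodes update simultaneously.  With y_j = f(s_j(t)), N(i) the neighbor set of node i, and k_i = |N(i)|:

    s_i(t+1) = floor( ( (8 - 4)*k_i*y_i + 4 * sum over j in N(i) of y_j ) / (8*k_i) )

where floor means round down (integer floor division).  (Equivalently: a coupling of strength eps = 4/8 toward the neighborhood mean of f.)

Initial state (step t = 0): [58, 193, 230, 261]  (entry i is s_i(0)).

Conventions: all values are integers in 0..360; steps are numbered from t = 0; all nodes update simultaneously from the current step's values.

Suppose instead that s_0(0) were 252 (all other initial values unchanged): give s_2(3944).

Simulating step by step:
t=0: [252, 193, 230, 261]
t=1: [154, 180, 164, 151]
t=2: [206, 217, 210, 204]
t=3: [196, 191, 194, 196]
t=4: [213, 215, 214, 213]
t=5: [189, 188, 188, 189]
t=6: [221, 221, 221, 221]
t=7: [179, 179, 179, 179]
t=8: [231, 231, 231, 231]
t=9: [166, 166, 166, 166]
t=10: [214, 214, 214, 214]
t=11: [188, 188, 188, 188]
t=12: [222, 222, 222, 222]
t=13: [178, 178, 178, 178]
t=14: [230, 230, 230, 230]
t=15: [168, 168, 168, 168]
t=16: [217, 217, 217, 217]
t=17: [185, 185, 185, 185]
t=18: [226, 226, 226, 226]
t=19: [173, 173, 173, 173]
t=20: [223, 223, 223, 223]
t=21: [177, 177, 177, 177]
t=22: [229, 229, 229, 229]
t=23: [169, 169, 169, 169]
t=24: [218, 218, 218, 218]
t=25: [183, 183, 183, 183]
t=26: [229, 229, 229, 229]

Answer: s_2(3944) = 218
Key observation: The state at step 22, [229, 229, 229, 229], reappears at step 26: the system is in a cycle of period 4 from step 22 on.  Therefore the state at step 3944 equals the state at step 22 + ((3944 - 22) mod 4) = 24, which is [218, 218, 218, 218].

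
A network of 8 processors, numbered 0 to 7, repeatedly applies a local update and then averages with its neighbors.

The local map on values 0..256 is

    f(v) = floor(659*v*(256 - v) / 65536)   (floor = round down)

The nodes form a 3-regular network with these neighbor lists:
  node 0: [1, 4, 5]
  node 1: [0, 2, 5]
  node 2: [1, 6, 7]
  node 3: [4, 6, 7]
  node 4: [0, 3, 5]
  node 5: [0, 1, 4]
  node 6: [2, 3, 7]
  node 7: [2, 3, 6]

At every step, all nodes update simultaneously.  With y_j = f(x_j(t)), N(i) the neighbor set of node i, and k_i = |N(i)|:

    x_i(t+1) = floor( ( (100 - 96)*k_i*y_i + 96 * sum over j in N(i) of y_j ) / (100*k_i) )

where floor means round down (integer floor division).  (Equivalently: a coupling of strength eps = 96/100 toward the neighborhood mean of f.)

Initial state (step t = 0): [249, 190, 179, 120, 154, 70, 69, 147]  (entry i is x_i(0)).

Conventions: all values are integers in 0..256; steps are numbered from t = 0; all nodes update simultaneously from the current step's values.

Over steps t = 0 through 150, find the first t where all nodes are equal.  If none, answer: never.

Answer: 4
Key observation: Synchronization is absorbing here: once all nodes are equal they stay equal, and step 4 is the first all-equal step.

Derivation:
t=0: [249, 190, 179, 120, 154, 70, 69, 147]  (not all equal)
t=1: [132, 96, 138, 149, 105, 101, 153, 144]  (not all equal)
t=2: [156, 161, 158, 159, 160, 158, 161, 160]  (not all equal)
t=3: [154, 155, 153, 153, 155, 154, 154, 154]  (not all equal)
t=4: [157, 157, 157, 157, 157, 157, 157, 157]  (all equal)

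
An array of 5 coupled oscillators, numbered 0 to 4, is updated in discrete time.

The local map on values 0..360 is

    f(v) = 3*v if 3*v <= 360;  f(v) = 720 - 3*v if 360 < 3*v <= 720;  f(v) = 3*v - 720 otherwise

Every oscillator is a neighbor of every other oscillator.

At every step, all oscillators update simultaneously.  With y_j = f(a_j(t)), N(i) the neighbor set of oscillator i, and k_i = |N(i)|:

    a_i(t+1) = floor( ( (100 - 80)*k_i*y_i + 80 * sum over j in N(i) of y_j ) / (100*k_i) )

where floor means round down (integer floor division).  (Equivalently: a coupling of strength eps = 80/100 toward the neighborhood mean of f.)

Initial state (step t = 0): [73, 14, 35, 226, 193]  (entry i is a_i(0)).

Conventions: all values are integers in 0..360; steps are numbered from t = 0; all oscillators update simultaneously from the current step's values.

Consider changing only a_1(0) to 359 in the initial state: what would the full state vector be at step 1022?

Simulating step by step:
t=0: [73, 359, 35, 226, 193]
t=1: [172, 172, 172, 172, 172]
t=2: [204, 204, 204, 204, 204]
t=3: [108, 108, 108, 108, 108]
t=4: [324, 324, 324, 324, 324]
t=5: [252, 252, 252, 252, 252]
t=6: [36, 36, 36, 36, 36]
t=7: [108, 108, 108, 108, 108]

Answer: [36, 36, 36, 36, 36]
Key observation: The state at step 3, [108, 108, 108, 108, 108], reappears at step 7: the system is in a cycle of period 4 from step 3 on.  Therefore the state at step 1022 equals the state at step 3 + ((1022 - 3) mod 4) = 6, which is [36, 36, 36, 36, 36].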